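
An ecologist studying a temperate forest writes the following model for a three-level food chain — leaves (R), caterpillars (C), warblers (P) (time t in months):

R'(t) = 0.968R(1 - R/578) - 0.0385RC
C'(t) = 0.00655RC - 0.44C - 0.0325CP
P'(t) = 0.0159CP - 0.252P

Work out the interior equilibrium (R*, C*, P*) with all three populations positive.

From dP/dt = 0: 0.0159C* = 0.252, so C* = 15.8.
From dR/dt = 0: 0.968(1 - R*/578) = 0.0385·15.8, giving R* = 578·(1 - 0.63) = 214.
From dC/dt = 0: 0.00655·214 - 0.44 = 0.0325P*, so P* = 0.959/0.0325 = 29.5.

R* ≈ 214, C* ≈ 15.8, P* ≈ 29.5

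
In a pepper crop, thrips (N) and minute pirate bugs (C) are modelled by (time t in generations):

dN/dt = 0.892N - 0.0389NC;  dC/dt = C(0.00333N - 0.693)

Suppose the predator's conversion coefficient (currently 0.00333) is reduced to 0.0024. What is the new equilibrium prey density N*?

N* ≈ 289

At the interior fixed point, setting dC/dt = 0 with C > 0 fixes N* = (predator death rate)/(NC coefficient) — independent of the other coefficients.
With the change, N* = 0.693/0.0024 = 289; it rises from 208.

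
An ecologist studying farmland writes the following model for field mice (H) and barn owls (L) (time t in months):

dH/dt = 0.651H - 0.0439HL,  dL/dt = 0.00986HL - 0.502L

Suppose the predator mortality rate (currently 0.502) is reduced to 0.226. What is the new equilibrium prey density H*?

At the interior fixed point, setting dL/dt = 0 with L > 0 fixes H* = (predator death rate)/(HL coefficient) — independent of the other coefficients.
With the change, H* = 0.226/0.00986 = 22.9; it falls from 50.9.

H* ≈ 22.9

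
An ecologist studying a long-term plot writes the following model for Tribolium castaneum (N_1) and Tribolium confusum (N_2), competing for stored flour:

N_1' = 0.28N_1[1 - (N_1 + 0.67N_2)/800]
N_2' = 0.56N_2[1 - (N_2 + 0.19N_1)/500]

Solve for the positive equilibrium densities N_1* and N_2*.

N_1* ≈ 533, N_2* ≈ 399

Setting both brackets to zero gives the nullclines N_1 + 0.67N_2 = 800 and 0.19N_1 + N_2 = 500.
Substituting N_2 = 500 - 0.19N_1 into the first: N_1(1 - 0.67·0.19) = 800 - 0.67·500.
So N_1* = 465/0.873 = 533, and then N_2* = 500 - 0.19·533 = 399.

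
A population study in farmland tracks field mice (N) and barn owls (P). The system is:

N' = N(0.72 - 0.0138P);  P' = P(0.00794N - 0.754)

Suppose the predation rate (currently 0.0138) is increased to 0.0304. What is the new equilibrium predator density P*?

P* ≈ 23.7

At the interior fixed point, setting dN/dt = 0 with N > 0 fixes P* = (prey growth rate)/(NP coefficient) — independent of the other coefficients.
With the change, P* = 0.72/0.0304 = 23.7; it falls from 52.2.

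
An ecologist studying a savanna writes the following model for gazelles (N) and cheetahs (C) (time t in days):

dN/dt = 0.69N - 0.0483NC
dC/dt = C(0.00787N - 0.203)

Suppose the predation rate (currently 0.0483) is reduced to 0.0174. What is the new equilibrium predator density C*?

At the interior fixed point, setting dN/dt = 0 with N > 0 fixes C* = (prey growth rate)/(NC coefficient) — independent of the other coefficients.
With the change, C* = 0.69/0.0174 = 39.7; it rises from 14.3.

C* ≈ 39.7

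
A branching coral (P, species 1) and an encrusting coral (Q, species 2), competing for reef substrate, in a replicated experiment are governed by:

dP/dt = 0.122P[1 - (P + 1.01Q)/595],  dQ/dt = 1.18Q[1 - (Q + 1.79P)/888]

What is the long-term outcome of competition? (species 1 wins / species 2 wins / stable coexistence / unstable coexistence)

Compare the nullcline intercepts: K1/α12 = 595/1.01 = 589 < K2 = 888; K2/α21 = 888/1.79 = 496 < K1 = 595.
Since both are reversed, neither can invade when rare; the interior point is a saddle.

unstable coexistence (outcome depends on initial conditions)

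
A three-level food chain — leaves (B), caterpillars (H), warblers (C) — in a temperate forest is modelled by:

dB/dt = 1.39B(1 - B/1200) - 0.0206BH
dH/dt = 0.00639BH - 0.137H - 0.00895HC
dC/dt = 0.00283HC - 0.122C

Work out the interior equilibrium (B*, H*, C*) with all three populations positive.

From dC/dt = 0: 0.00283H* = 0.122, so H* = 43.1.
From dB/dt = 0: 1.39(1 - B*/1200) = 0.0206·43.1, giving B* = 1200·(1 - 0.639) = 433.
From dH/dt = 0: 0.00639·433 - 0.137 = 0.00895C*, so C* = 2.63/0.00895 = 294.

B* ≈ 433, H* ≈ 43.1, C* ≈ 294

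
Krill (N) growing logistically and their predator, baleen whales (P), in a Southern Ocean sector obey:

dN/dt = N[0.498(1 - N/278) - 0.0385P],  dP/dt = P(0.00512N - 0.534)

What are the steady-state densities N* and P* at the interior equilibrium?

N* ≈ 104, P* ≈ 8.08

From dP/dt = 0 with P > 0: 0.00512N* = 0.534, so N* = 104.
Substitute into dN/dt = 0: 0.498(1 - 104/278) = 0.0385P*.
The bracket is 0.625, giving P* = 0.311/0.0385 = 8.08.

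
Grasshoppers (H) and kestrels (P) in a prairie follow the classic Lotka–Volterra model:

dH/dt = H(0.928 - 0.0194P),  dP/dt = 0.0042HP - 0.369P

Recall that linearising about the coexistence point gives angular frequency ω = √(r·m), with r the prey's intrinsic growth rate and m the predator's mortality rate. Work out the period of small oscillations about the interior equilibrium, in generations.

T ≈ 10.7 generations

Here r = 0.928 and m = 0.369, so r·m = 0.342.
ω = √0.342 = 0.585 per generation, hence T = 2π/ω ≈ 10.7 generations.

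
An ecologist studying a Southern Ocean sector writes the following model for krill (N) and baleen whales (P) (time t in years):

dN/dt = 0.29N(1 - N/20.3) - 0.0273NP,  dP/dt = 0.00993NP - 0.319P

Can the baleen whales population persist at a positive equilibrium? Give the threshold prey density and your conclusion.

The predator equation gives dP/dt > 0 only when N > 0.319/0.00993 = 32.1.
Without the predator, N → K = 20.3. Since 20.3 < 32.1, the predator cannot invade.

Threshold N = 32.1; K < 32.1, so no, the predator goes extinct.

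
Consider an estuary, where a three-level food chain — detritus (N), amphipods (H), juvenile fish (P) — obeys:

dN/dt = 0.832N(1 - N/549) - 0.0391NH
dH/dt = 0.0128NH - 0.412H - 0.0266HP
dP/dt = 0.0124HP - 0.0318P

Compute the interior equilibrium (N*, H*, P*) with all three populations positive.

From dP/dt = 0: 0.0124H* = 0.0318, so H* = 2.56.
From dN/dt = 0: 0.832(1 - N*/549) = 0.0391·2.56, giving N* = 549·(1 - 0.121) = 483.
From dH/dt = 0: 0.0128·483 - 0.412 = 0.0266P*, so P* = 5.77/0.0266 = 217.

N* ≈ 483, H* ≈ 2.56, P* ≈ 217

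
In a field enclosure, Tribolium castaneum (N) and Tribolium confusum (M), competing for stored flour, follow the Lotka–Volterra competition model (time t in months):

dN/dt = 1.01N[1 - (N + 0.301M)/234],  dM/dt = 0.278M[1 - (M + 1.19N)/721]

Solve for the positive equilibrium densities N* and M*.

N* ≈ 26.5, M* ≈ 690

Setting both brackets to zero gives the nullclines N + 0.301M = 234 and 1.19N + M = 721.
Substituting M = 721 - 1.19N into the first: N(1 - 0.301·1.19) = 234 - 0.301·721.
So N* = 17/0.642 = 26.5, and then M* = 721 - 1.19·26.5 = 690.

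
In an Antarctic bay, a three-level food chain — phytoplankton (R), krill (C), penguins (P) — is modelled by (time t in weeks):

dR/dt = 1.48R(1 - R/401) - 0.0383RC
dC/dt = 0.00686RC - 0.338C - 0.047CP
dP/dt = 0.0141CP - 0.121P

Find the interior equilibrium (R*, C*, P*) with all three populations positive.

From dP/dt = 0: 0.0141C* = 0.121, so C* = 8.58.
From dR/dt = 0: 1.48(1 - R*/401) = 0.0383·8.58, giving R* = 401·(1 - 0.222) = 312.
From dC/dt = 0: 0.00686·312 - 0.338 = 0.047P*, so P* = 1.8/0.047 = 38.3.

R* ≈ 312, C* ≈ 8.58, P* ≈ 38.3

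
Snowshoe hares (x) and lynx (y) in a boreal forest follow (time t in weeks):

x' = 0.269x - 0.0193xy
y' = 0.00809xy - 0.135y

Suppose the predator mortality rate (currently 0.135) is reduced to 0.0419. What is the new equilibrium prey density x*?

x* ≈ 5.18

At the interior fixed point, setting dy/dt = 0 with y > 0 fixes x* = (predator death rate)/(xy coefficient) — independent of the other coefficients.
With the change, x* = 0.0419/0.00809 = 5.18; it falls from 16.7.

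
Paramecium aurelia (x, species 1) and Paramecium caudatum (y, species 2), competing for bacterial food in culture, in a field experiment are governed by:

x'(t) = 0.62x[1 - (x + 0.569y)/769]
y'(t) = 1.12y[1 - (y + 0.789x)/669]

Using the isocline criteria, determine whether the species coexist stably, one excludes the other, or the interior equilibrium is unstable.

Compare the nullcline intercepts: K1/α12 = 769/0.569 = 1350 > K2 = 669; K2/α21 = 669/0.789 = 848 > K1 = 769.
Since both inequalities hold, each species can invade when rare, so the interior equilibrium is stable.

stable coexistence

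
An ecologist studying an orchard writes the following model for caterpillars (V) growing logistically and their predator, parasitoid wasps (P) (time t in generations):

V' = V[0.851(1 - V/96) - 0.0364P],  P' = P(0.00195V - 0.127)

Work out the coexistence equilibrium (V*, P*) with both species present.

From dP/dt = 0 with P > 0: 0.00195V* = 0.127, so V* = 65.1.
Substitute into dV/dt = 0: 0.851(1 - 65.1/96) = 0.0364P*.
The bracket is 0.322, giving P* = 0.274/0.0364 = 7.52.

V* ≈ 65.1, P* ≈ 7.52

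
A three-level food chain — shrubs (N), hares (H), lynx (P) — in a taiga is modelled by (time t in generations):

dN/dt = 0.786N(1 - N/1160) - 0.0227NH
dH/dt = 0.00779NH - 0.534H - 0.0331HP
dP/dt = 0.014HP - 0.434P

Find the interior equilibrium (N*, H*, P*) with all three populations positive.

N* ≈ 121, H* ≈ 31, P* ≈ 12.5

From dP/dt = 0: 0.014H* = 0.434, so H* = 31.
From dN/dt = 0: 0.786(1 - N*/1160) = 0.0227·31, giving N* = 1160·(1 - 0.895) = 121.
From dH/dt = 0: 0.00779·121 - 0.534 = 0.0331P*, so P* = 0.412/0.0331 = 12.5.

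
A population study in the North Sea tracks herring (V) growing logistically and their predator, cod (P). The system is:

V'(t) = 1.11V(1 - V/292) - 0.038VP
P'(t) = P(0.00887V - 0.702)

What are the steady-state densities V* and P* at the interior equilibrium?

From dP/dt = 0 with P > 0: 0.00887V* = 0.702, so V* = 79.1.
Substitute into dV/dt = 0: 1.11(1 - 79.1/292) = 0.038P*.
The bracket is 0.729, giving P* = 0.809/0.038 = 21.3.

V* ≈ 79.1, P* ≈ 21.3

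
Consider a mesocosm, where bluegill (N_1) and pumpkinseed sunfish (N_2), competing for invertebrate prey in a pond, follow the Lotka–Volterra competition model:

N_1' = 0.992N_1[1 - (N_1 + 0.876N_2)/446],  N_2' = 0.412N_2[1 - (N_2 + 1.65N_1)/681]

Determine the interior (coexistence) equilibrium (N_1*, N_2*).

Setting both brackets to zero gives the nullclines N_1 + 0.876N_2 = 446 and 1.65N_1 + N_2 = 681.
Substituting N_2 = 681 - 1.65N_1 into the first: N_1(1 - 0.876·1.65) = 446 - 0.876·681.
So N_1* = -151/-0.445 = 338, and then N_2* = 681 - 1.65·338 = 123.

N_1* ≈ 338, N_2* ≈ 123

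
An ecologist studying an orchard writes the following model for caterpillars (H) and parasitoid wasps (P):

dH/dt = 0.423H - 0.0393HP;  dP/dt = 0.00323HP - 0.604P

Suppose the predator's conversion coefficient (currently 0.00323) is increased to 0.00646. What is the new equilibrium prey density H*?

At the interior fixed point, setting dP/dt = 0 with P > 0 fixes H* = (predator death rate)/(HP coefficient) — independent of the other coefficients.
With the change, H* = 0.604/0.00646 = 93.5; it falls from 187.

H* ≈ 93.5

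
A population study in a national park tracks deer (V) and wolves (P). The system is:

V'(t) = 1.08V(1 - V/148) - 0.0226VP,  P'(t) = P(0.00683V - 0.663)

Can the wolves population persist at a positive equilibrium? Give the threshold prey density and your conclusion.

Threshold V = 97.1; K > 97.1, so yes, the predator persists.

The predator equation gives dP/dt > 0 only when V > 0.663/0.00683 = 97.1.
Without the predator, V → K = 148. Since 148 > 97.1, the predator can invade and persist.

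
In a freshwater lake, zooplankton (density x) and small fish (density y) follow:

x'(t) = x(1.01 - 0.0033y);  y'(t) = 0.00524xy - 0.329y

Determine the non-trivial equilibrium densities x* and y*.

Set dy/dt = 0 with y > 0: 0.00524x - 0.329 = 0, so x* = 0.329/0.00524 = 62.8.
Set dx/dt = 0 with x > 0: 1.01 - 0.0033y = 0, so y* = 1.01/0.0033 = 306.

x* ≈ 62.8, y* ≈ 306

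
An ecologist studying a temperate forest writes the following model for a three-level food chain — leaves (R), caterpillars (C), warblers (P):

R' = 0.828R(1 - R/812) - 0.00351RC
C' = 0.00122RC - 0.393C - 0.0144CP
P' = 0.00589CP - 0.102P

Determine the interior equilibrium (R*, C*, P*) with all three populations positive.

R* ≈ 752, C* ≈ 17.3, P* ≈ 36.5

From dP/dt = 0: 0.00589C* = 0.102, so C* = 17.3.
From dR/dt = 0: 0.828(1 - R*/812) = 0.00351·17.3, giving R* = 812·(1 - 0.0734) = 752.
From dC/dt = 0: 0.00122·752 - 0.393 = 0.0144P*, so P* = 0.525/0.0144 = 36.5.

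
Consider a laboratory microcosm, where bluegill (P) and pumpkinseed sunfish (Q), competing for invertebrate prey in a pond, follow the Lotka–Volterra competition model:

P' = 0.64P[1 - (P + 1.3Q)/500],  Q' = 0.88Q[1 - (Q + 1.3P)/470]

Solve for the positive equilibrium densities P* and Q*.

Setting both brackets to zero gives the nullclines P + 1.3Q = 500 and 1.3P + Q = 470.
Substituting Q = 470 - 1.3P into the first: P(1 - 1.3·1.3) = 500 - 1.3·470.
So P* = -111/-0.69 = 161, and then Q* = 470 - 1.3·161 = 261.

P* ≈ 161, Q* ≈ 261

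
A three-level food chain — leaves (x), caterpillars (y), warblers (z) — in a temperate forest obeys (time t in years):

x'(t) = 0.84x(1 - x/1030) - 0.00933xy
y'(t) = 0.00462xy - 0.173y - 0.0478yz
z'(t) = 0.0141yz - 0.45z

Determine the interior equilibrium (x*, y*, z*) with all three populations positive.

x* ≈ 665, y* ≈ 31.9, z* ≈ 60.6

From dz/dt = 0: 0.0141y* = 0.45, so y* = 31.9.
From dx/dt = 0: 0.84(1 - x*/1030) = 0.00933·31.9, giving x* = 1030·(1 - 0.354) = 665.
From dy/dt = 0: 0.00462·665 - 0.173 = 0.0478z*, so z* = 2.9/0.0478 = 60.6.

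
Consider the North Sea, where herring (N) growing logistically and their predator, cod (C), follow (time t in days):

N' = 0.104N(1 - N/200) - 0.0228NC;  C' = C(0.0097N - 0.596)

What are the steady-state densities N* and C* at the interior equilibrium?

From dC/dt = 0 with C > 0: 0.0097N* = 0.596, so N* = 61.4.
Substitute into dN/dt = 0: 0.104(1 - 61.4/200) = 0.0228C*.
The bracket is 0.693, giving C* = 0.072/0.0228 = 3.16.

N* ≈ 61.4, C* ≈ 3.16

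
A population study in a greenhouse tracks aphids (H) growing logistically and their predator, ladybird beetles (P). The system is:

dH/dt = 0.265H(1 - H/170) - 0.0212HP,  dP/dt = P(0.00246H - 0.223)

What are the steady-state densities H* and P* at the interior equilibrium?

H* ≈ 90.7, P* ≈ 5.83

From dP/dt = 0 with P > 0: 0.00246H* = 0.223, so H* = 90.7.
Substitute into dH/dt = 0: 0.265(1 - 90.7/170) = 0.0212P*.
The bracket is 0.467, giving P* = 0.124/0.0212 = 5.83.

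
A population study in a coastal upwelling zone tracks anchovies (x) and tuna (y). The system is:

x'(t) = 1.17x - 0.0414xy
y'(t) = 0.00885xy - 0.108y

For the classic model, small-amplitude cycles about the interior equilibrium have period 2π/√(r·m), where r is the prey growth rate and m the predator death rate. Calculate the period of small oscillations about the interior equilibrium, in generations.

T ≈ 17.7 generations

Here r = 1.17 and m = 0.108, so r·m = 0.126.
ω = √0.126 = 0.355 per generation, hence T = 2π/ω ≈ 17.7 generations.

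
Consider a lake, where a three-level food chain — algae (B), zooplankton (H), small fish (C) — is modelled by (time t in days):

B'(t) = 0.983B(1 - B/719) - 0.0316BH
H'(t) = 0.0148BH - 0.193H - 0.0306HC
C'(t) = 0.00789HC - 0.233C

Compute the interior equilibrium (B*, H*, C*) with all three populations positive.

From dC/dt = 0: 0.00789H* = 0.233, so H* = 29.5.
From dB/dt = 0: 0.983(1 - B*/719) = 0.0316·29.5, giving B* = 719·(1 - 0.949) = 36.4.
From dH/dt = 0: 0.0148·36.4 - 0.193 = 0.0306C*, so C* = 0.346/0.0306 = 11.3.

B* ≈ 36.4, H* ≈ 29.5, C* ≈ 11.3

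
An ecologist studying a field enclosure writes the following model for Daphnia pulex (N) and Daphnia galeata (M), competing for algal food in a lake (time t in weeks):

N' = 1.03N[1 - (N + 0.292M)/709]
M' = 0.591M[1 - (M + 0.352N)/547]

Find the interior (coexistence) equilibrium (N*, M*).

N* ≈ 612, M* ≈ 332

Setting both brackets to zero gives the nullclines N + 0.292M = 709 and 0.352N + M = 547.
Substituting M = 547 - 0.352N into the first: N(1 - 0.292·0.352) = 709 - 0.292·547.
So N* = 549/0.897 = 612, and then M* = 547 - 0.352·612 = 332.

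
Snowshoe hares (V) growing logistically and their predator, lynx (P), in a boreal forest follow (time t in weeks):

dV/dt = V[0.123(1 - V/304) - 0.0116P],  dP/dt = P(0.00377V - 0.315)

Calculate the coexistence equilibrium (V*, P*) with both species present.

V* ≈ 83.6, P* ≈ 7.69

From dP/dt = 0 with P > 0: 0.00377V* = 0.315, so V* = 83.6.
Substitute into dV/dt = 0: 0.123(1 - 83.6/304) = 0.0116P*.
The bracket is 0.725, giving P* = 0.0892/0.0116 = 7.69.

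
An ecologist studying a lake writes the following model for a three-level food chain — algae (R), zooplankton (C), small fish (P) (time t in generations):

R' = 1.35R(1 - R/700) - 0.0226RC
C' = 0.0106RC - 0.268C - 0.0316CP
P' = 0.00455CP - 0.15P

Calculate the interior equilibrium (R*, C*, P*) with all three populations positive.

R* ≈ 314, C* ≈ 33, P* ≈ 96.7

From dP/dt = 0: 0.00455C* = 0.15, so C* = 33.
From dR/dt = 0: 1.35(1 - R*/700) = 0.0226·33, giving R* = 700·(1 - 0.552) = 314.
From dC/dt = 0: 0.0106·314 - 0.268 = 0.0316P*, so P* = 3.06/0.0316 = 96.7.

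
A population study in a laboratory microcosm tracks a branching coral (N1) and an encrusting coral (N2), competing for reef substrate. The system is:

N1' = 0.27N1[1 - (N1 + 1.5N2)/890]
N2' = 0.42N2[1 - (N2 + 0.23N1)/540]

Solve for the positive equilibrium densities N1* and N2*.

N1* ≈ 122, N2* ≈ 512

Setting both brackets to zero gives the nullclines N1 + 1.5N2 = 890 and 0.23N1 + N2 = 540.
Substituting N2 = 540 - 0.23N1 into the first: N1(1 - 1.5·0.23) = 890 - 1.5·540.
So N1* = 80/0.655 = 122, and then N2* = 540 - 0.23·122 = 512.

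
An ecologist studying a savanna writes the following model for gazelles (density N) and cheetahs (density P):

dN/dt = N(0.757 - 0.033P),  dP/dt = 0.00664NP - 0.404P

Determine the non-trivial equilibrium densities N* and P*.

Set dP/dt = 0 with P > 0: 0.00664N - 0.404 = 0, so N* = 0.404/0.00664 = 60.8.
Set dN/dt = 0 with N > 0: 0.757 - 0.033P = 0, so P* = 0.757/0.033 = 22.9.

N* ≈ 60.8, P* ≈ 22.9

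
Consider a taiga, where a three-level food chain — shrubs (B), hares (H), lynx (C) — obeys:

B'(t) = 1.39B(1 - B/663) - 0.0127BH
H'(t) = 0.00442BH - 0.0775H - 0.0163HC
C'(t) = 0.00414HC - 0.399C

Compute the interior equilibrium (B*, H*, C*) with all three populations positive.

From dC/dt = 0: 0.00414H* = 0.399, so H* = 96.4.
From dB/dt = 0: 1.39(1 - B*/663) = 0.0127·96.4, giving B* = 663·(1 - 0.881) = 79.2.
From dH/dt = 0: 0.00442·79.2 - 0.0775 = 0.0163C*, so C* = 0.272/0.0163 = 16.7.

B* ≈ 79.2, H* ≈ 96.4, C* ≈ 16.7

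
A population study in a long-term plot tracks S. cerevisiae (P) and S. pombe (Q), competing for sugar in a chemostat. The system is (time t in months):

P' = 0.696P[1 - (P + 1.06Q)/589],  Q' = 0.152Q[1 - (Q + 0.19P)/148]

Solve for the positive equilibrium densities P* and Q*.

Setting both brackets to zero gives the nullclines P + 1.06Q = 589 and 0.19P + Q = 148.
Substituting Q = 148 - 0.19P into the first: P(1 - 1.06·0.19) = 589 - 1.06·148.
So P* = 432/0.799 = 541, and then Q* = 148 - 0.19·541 = 45.2.

P* ≈ 541, Q* ≈ 45.2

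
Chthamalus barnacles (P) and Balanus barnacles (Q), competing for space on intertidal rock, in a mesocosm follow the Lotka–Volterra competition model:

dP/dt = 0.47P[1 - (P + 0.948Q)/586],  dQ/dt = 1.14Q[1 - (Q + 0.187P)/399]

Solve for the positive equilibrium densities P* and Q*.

Setting both brackets to zero gives the nullclines P + 0.948Q = 586 and 0.187P + Q = 399.
Substituting Q = 399 - 0.187P into the first: P(1 - 0.948·0.187) = 586 - 0.948·399.
So P* = 208/0.823 = 253, and then Q* = 399 - 0.187·253 = 352.

P* ≈ 253, Q* ≈ 352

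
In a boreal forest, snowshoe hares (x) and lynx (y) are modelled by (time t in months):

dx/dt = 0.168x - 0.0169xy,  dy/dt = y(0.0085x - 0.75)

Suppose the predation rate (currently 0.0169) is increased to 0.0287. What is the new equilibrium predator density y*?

At the interior fixed point, setting dx/dt = 0 with x > 0 fixes y* = (prey growth rate)/(xy coefficient) — independent of the other coefficients.
With the change, y* = 0.168/0.0287 = 5.85; it falls from 9.94.

y* ≈ 5.85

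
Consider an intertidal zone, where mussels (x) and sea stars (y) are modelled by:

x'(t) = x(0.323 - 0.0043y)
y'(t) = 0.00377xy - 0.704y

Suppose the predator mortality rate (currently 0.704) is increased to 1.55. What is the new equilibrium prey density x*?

At the interior fixed point, setting dy/dt = 0 with y > 0 fixes x* = (predator death rate)/(xy coefficient) — independent of the other coefficients.
With the change, x* = 1.55/0.00377 = 411; it rises from 187.

x* ≈ 411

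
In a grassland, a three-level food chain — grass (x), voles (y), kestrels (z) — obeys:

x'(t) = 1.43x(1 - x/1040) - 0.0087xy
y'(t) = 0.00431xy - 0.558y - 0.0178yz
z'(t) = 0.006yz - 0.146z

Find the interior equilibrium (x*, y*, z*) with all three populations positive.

x* ≈ 886, y* ≈ 24.3, z* ≈ 183

From dz/dt = 0: 0.006y* = 0.146, so y* = 24.3.
From dx/dt = 0: 1.43(1 - x*/1040) = 0.0087·24.3, giving x* = 1040·(1 - 0.148) = 886.
From dy/dt = 0: 0.00431·886 - 0.558 = 0.0178z*, so z* = 3.26/0.0178 = 183.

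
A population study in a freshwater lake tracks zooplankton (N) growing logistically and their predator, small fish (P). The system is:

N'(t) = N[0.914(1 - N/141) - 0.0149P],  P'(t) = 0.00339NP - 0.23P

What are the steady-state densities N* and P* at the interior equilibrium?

From dP/dt = 0 with P > 0: 0.00339N* = 0.23, so N* = 67.8.
Substitute into dN/dt = 0: 0.914(1 - 67.8/141) = 0.0149P*.
The bracket is 0.519, giving P* = 0.474/0.0149 = 31.8.

N* ≈ 67.8, P* ≈ 31.8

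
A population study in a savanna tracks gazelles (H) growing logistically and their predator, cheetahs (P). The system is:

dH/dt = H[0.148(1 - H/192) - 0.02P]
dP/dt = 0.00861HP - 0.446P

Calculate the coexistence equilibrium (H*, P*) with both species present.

H* ≈ 51.8, P* ≈ 5.4

From dP/dt = 0 with P > 0: 0.00861H* = 0.446, so H* = 51.8.
Substitute into dH/dt = 0: 0.148(1 - 51.8/192) = 0.02P*.
The bracket is 0.73, giving P* = 0.108/0.02 = 5.4.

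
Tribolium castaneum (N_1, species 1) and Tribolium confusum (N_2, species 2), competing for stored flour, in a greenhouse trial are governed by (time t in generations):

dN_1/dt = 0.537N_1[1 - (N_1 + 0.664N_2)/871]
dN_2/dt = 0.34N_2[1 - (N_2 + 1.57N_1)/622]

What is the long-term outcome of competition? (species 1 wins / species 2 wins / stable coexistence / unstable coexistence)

species 1 excludes species 2

Compare the nullcline intercepts: K1/α12 = 871/0.664 = 1310 > K2 = 622; K2/α21 = 622/1.57 = 396 < K1 = 871.
Since the inequalities point opposite ways, species 1 can invade but species 2 cannot.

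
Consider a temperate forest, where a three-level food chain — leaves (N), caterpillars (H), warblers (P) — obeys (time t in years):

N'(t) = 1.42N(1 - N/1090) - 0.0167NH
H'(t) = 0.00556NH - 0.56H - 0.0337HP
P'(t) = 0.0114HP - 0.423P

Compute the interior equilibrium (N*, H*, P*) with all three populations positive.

From dP/dt = 0: 0.0114H* = 0.423, so H* = 37.1.
From dN/dt = 0: 1.42(1 - N*/1090) = 0.0167·37.1, giving N* = 1090·(1 - 0.436) = 614.
From dH/dt = 0: 0.00556·614 - 0.56 = 0.0337P*, so P* = 2.86/0.0337 = 84.7.

N* ≈ 614, H* ≈ 37.1, P* ≈ 84.7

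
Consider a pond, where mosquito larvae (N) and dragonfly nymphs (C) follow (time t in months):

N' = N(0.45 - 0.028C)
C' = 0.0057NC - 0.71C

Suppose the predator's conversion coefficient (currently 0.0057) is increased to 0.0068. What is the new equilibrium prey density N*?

N* ≈ 104

At the interior fixed point, setting dC/dt = 0 with C > 0 fixes N* = (predator death rate)/(NC coefficient) — independent of the other coefficients.
With the change, N* = 0.71/0.0068 = 104; it falls from 125.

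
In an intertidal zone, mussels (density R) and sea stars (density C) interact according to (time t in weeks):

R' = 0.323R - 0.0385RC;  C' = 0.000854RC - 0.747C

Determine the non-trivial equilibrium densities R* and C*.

R* ≈ 875, C* ≈ 8.39

Set dC/dt = 0 with C > 0: 0.000854R - 0.747 = 0, so R* = 0.747/0.000854 = 875.
Set dR/dt = 0 with R > 0: 0.323 - 0.0385C = 0, so C* = 0.323/0.0385 = 8.39.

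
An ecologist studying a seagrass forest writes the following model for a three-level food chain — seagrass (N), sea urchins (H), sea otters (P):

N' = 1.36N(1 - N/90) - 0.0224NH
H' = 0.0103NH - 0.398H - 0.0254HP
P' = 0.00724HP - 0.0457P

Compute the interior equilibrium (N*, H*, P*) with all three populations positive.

From dP/dt = 0: 0.00724H* = 0.0457, so H* = 6.31.
From dN/dt = 0: 1.36(1 - N*/90) = 0.0224·6.31, giving N* = 90·(1 - 0.104) = 80.6.
From dH/dt = 0: 0.0103·80.6 - 0.398 = 0.0254P*, so P* = 0.433/0.0254 = 17.

N* ≈ 80.6, H* ≈ 6.31, P* ≈ 17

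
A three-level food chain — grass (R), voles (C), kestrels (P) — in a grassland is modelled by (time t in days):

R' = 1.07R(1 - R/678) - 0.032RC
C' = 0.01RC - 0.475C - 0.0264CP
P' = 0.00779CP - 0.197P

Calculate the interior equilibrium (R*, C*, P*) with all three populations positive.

From dP/dt = 0: 0.00779C* = 0.197, so C* = 25.3.
From dR/dt = 0: 1.07(1 - R*/678) = 0.032·25.3, giving R* = 678·(1 - 0.756) = 165.
From dC/dt = 0: 0.01·165 - 0.475 = 0.0264P*, so P* = 1.18/0.0264 = 44.6.

R* ≈ 165, C* ≈ 25.3, P* ≈ 44.6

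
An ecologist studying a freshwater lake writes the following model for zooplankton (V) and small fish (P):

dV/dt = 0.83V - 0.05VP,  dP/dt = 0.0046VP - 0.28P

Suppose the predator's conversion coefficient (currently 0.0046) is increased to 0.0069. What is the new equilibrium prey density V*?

V* ≈ 40.6

At the interior fixed point, setting dP/dt = 0 with P > 0 fixes V* = (predator death rate)/(VP coefficient) — independent of the other coefficients.
With the change, V* = 0.28/0.0069 = 40.6; it falls from 60.9.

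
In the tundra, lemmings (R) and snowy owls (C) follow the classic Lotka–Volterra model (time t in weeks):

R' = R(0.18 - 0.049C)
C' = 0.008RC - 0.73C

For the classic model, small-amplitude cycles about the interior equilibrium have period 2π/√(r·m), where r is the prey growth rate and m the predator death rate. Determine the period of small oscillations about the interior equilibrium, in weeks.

Here r = 0.18 and m = 0.73, so r·m = 0.131.
ω = √0.131 = 0.362 per week, hence T = 2π/ω ≈ 17.3 weeks.

T ≈ 17.3 weeks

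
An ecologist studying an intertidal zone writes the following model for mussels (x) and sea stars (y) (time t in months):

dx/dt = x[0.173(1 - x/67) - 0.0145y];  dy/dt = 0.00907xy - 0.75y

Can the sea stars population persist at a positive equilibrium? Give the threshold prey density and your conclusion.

Threshold x = 82.7; K < 82.7, so no, the predator goes extinct.

The predator equation gives dy/dt > 0 only when x > 0.75/0.00907 = 82.7.
Without the predator, x → K = 67. Since 67 < 82.7, the predator cannot invade.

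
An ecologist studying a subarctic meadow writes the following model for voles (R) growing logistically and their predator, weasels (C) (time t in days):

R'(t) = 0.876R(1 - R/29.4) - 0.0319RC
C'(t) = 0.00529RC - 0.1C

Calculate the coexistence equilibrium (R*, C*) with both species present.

From dC/dt = 0 with C > 0: 0.00529R* = 0.1, so R* = 18.9.
Substitute into dR/dt = 0: 0.876(1 - 18.9/29.4) = 0.0319C*.
The bracket is 0.357, giving C* = 0.313/0.0319 = 9.8.

R* ≈ 18.9, C* ≈ 9.8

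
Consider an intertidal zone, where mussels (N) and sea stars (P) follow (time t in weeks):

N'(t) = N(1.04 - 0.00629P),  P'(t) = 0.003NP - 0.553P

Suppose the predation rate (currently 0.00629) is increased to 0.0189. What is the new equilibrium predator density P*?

At the interior fixed point, setting dN/dt = 0 with N > 0 fixes P* = (prey growth rate)/(NP coefficient) — independent of the other coefficients.
With the change, P* = 1.04/0.0189 = 55; it falls from 165.

P* ≈ 55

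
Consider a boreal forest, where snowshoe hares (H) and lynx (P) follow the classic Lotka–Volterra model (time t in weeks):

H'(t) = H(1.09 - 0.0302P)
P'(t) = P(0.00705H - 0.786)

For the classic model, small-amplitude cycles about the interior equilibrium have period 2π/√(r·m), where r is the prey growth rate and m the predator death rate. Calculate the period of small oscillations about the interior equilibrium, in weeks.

T ≈ 6.79 weeks

Here r = 1.09 and m = 0.786, so r·m = 0.857.
ω = √0.857 = 0.926 per week, hence T = 2π/ω ≈ 6.79 weeks.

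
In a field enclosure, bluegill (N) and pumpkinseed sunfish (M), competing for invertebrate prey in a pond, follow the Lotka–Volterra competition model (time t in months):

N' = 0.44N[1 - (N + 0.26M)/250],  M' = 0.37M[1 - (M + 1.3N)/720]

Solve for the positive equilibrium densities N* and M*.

N* ≈ 94.9, M* ≈ 597

Setting both brackets to zero gives the nullclines N + 0.26M = 250 and 1.3N + M = 720.
Substituting M = 720 - 1.3N into the first: N(1 - 0.26·1.3) = 250 - 0.26·720.
So N* = 62.8/0.662 = 94.9, and then M* = 720 - 1.3·94.9 = 597.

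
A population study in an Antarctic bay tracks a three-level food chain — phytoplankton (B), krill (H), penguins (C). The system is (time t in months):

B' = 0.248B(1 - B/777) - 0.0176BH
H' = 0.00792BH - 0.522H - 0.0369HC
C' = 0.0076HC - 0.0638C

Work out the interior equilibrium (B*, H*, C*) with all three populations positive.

From dC/dt = 0: 0.0076H* = 0.0638, so H* = 8.39.
From dB/dt = 0: 0.248(1 - B*/777) = 0.0176·8.39, giving B* = 777·(1 - 0.596) = 314.
From dH/dt = 0: 0.00792·314 - 0.522 = 0.0369C*, so C* = 1.97/0.0369 = 53.3.

B* ≈ 314, H* ≈ 8.39, C* ≈ 53.3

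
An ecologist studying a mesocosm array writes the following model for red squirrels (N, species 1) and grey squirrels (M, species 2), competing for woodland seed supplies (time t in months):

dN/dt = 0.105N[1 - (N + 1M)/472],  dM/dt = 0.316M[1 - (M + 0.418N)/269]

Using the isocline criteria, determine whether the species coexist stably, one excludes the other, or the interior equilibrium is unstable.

stable coexistence

Compare the nullcline intercepts: K1/α12 = 472/1 = 472 > K2 = 269; K2/α21 = 269/0.418 = 644 > K1 = 472.
Since both inequalities hold, each species can invade when rare, so the interior equilibrium is stable.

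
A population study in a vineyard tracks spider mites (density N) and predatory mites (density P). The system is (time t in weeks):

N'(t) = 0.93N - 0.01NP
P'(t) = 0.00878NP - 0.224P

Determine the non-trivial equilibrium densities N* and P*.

N* ≈ 25.5, P* ≈ 93

Set dP/dt = 0 with P > 0: 0.00878N - 0.224 = 0, so N* = 0.224/0.00878 = 25.5.
Set dN/dt = 0 with N > 0: 0.93 - 0.01P = 0, so P* = 0.93/0.01 = 93.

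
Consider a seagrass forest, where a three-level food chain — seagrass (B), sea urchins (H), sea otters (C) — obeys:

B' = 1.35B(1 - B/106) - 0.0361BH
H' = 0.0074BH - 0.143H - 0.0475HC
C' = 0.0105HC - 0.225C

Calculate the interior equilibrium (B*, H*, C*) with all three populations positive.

B* ≈ 45.3, H* ≈ 21.4, C* ≈ 4.04

From dC/dt = 0: 0.0105H* = 0.225, so H* = 21.4.
From dB/dt = 0: 1.35(1 - B*/106) = 0.0361·21.4, giving B* = 106·(1 - 0.573) = 45.3.
From dH/dt = 0: 0.0074·45.3 - 0.143 = 0.0475C*, so C* = 0.192/0.0475 = 4.04.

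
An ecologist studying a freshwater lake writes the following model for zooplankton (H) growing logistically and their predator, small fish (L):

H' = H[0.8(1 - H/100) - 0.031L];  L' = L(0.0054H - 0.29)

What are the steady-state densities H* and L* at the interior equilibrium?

H* ≈ 53.7, L* ≈ 11.9

From dL/dt = 0 with L > 0: 0.0054H* = 0.29, so H* = 53.7.
Substitute into dH/dt = 0: 0.8(1 - 53.7/100) = 0.031L*.
The bracket is 0.463, giving L* = 0.37/0.031 = 11.9.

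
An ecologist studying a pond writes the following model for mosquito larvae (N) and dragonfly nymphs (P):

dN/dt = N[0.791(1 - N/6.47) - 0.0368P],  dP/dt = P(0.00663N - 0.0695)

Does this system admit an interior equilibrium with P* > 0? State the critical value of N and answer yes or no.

Threshold N = 10.5; K < 10.5, so no, the predator goes extinct.

The predator equation gives dP/dt > 0 only when N > 0.0695/0.00663 = 10.5.
Without the predator, N → K = 6.47. Since 6.47 < 10.5, the predator cannot invade.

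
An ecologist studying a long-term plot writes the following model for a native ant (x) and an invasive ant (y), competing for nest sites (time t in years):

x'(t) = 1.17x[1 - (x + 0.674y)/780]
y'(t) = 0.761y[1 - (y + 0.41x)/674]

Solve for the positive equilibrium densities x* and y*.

x* ≈ 450, y* ≈ 489

Setting both brackets to zero gives the nullclines x + 0.674y = 780 and 0.41x + y = 674.
Substituting y = 674 - 0.41x into the first: x(1 - 0.674·0.41) = 780 - 0.674·674.
So x* = 326/0.724 = 450, and then y* = 674 - 0.41·450 = 489.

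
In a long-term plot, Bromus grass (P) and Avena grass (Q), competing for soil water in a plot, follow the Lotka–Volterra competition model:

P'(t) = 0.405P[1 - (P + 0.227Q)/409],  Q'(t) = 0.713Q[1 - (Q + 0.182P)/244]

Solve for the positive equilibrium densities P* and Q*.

Setting both brackets to zero gives the nullclines P + 0.227Q = 409 and 0.182P + Q = 244.
Substituting Q = 244 - 0.182P into the first: P(1 - 0.227·0.182) = 409 - 0.227·244.
So P* = 354/0.959 = 369, and then Q* = 244 - 0.182·369 = 177.

P* ≈ 369, Q* ≈ 177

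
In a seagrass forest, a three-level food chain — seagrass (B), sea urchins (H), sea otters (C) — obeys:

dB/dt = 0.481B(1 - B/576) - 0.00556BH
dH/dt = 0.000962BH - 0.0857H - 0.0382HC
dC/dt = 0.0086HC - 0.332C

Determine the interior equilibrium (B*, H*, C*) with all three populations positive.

From dC/dt = 0: 0.0086H* = 0.332, so H* = 38.6.
From dB/dt = 0: 0.481(1 - B*/576) = 0.00556·38.6, giving B* = 576·(1 - 0.446) = 319.
From dH/dt = 0: 0.000962·319 - 0.0857 = 0.0382C*, so C* = 0.221/0.0382 = 5.79.

B* ≈ 319, H* ≈ 38.6, C* ≈ 5.79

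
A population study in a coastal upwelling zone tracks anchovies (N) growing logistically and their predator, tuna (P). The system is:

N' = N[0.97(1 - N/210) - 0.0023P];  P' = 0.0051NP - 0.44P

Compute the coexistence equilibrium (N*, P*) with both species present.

N* ≈ 86.3, P* ≈ 248

From dP/dt = 0 with P > 0: 0.0051N* = 0.44, so N* = 86.3.
Substitute into dN/dt = 0: 0.97(1 - 86.3/210) = 0.0023P*.
The bracket is 0.589, giving P* = 0.571/0.0023 = 248.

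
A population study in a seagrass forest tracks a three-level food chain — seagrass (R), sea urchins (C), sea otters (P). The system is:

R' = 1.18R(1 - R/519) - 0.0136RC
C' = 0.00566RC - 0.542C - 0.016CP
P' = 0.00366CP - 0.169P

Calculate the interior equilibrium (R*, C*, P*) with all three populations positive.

R* ≈ 243, C* ≈ 46.2, P* ≈ 52

From dP/dt = 0: 0.00366C* = 0.169, so C* = 46.2.
From dR/dt = 0: 1.18(1 - R*/519) = 0.0136·46.2, giving R* = 519·(1 - 0.532) = 243.
From dC/dt = 0: 0.00566·243 - 0.542 = 0.016P*, so P* = 0.832/0.016 = 52.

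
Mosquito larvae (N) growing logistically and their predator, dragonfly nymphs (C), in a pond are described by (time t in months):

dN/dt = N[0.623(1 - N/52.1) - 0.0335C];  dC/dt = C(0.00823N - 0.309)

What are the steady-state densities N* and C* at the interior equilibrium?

From dC/dt = 0 with C > 0: 0.00823N* = 0.309, so N* = 37.5.
Substitute into dN/dt = 0: 0.623(1 - 37.5/52.1) = 0.0335C*.
The bracket is 0.279, giving C* = 0.174/0.0335 = 5.2.

N* ≈ 37.5, C* ≈ 5.2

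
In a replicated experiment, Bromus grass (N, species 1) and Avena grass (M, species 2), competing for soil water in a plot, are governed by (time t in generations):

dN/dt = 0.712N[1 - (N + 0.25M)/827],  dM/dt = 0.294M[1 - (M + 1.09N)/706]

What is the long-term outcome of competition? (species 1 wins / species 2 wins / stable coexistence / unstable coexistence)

Compare the nullcline intercepts: K1/α12 = 827/0.25 = 3310 > K2 = 706; K2/α21 = 706/1.09 = 648 < K1 = 827.
Since the inequalities point opposite ways, species 1 can invade but species 2 cannot.

species 1 excludes species 2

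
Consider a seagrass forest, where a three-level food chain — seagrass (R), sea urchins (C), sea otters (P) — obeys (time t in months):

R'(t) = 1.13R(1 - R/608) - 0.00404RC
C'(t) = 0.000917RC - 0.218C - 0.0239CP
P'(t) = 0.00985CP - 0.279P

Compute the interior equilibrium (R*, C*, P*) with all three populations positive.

R* ≈ 546, C* ≈ 28.3, P* ≈ 11.8

From dP/dt = 0: 0.00985C* = 0.279, so C* = 28.3.
From dR/dt = 0: 1.13(1 - R*/608) = 0.00404·28.3, giving R* = 608·(1 - 0.101) = 546.
From dC/dt = 0: 0.000917·546 - 0.218 = 0.0239P*, so P* = 0.283/0.0239 = 11.8.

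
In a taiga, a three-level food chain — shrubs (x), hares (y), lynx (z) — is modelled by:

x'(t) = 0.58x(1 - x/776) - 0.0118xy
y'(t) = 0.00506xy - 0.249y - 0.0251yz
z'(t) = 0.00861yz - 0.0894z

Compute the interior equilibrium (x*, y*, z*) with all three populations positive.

x* ≈ 612, y* ≈ 10.4, z* ≈ 113

From dz/dt = 0: 0.00861y* = 0.0894, so y* = 10.4.
From dx/dt = 0: 0.58(1 - x*/776) = 0.0118·10.4, giving x* = 776·(1 - 0.211) = 612.
From dy/dt = 0: 0.00506·612 - 0.249 = 0.0251z*, so z* = 2.85/0.0251 = 113.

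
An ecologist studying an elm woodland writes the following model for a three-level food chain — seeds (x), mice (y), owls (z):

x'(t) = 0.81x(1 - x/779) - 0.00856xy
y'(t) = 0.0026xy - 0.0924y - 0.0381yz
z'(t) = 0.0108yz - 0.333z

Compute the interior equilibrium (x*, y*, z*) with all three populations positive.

x* ≈ 525, y* ≈ 30.8, z* ≈ 33.4

From dz/dt = 0: 0.0108y* = 0.333, so y* = 30.8.
From dx/dt = 0: 0.81(1 - x*/779) = 0.00856·30.8, giving x* = 779·(1 - 0.326) = 525.
From dy/dt = 0: 0.0026·525 - 0.0924 = 0.0381z*, so z* = 1.27/0.0381 = 33.4.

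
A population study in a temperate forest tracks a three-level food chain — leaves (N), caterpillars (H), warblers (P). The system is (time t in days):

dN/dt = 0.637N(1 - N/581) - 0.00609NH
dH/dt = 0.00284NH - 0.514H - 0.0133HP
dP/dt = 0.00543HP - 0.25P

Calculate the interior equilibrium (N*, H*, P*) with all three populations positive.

From dP/dt = 0: 0.00543H* = 0.25, so H* = 46.
From dN/dt = 0: 0.637(1 - N*/581) = 0.00609·46, giving N* = 581·(1 - 0.44) = 325.
From dH/dt = 0: 0.00284·325 - 0.514 = 0.0133P*, so P* = 0.41/0.0133 = 30.8.

N* ≈ 325, H* ≈ 46, P* ≈ 30.8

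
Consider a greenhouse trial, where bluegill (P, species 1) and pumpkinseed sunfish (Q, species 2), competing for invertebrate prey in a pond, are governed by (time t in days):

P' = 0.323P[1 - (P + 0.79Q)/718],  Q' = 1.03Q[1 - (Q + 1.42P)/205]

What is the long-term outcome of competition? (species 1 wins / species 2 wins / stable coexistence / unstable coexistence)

Compare the nullcline intercepts: K1/α12 = 718/0.79 = 909 > K2 = 205; K2/α21 = 205/1.42 = 144 < K1 = 718.
Since the inequalities point opposite ways, species 1 can invade but species 2 cannot.

species 1 excludes species 2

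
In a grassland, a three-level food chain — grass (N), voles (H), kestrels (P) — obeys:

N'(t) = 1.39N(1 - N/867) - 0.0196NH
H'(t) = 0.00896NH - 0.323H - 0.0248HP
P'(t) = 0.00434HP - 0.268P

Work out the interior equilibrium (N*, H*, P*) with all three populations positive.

From dP/dt = 0: 0.00434H* = 0.268, so H* = 61.8.
From dN/dt = 0: 1.39(1 - N*/867) = 0.0196·61.8, giving N* = 867·(1 - 0.871) = 112.
From dH/dt = 0: 0.00896·112 - 0.323 = 0.0248P*, so P* = 0.681/0.0248 = 27.5.

N* ≈ 112, H* ≈ 61.8, P* ≈ 27.5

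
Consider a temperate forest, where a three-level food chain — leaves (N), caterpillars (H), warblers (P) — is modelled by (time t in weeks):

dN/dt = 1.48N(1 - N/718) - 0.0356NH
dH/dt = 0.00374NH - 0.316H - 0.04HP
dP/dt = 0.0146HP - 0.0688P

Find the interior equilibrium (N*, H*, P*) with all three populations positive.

N* ≈ 637, H* ≈ 4.71, P* ≈ 51.6

From dP/dt = 0: 0.0146H* = 0.0688, so H* = 4.71.
From dN/dt = 0: 1.48(1 - N*/718) = 0.0356·4.71, giving N* = 718·(1 - 0.113) = 637.
From dH/dt = 0: 0.00374·637 - 0.316 = 0.04P*, so P* = 2.06/0.04 = 51.6.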